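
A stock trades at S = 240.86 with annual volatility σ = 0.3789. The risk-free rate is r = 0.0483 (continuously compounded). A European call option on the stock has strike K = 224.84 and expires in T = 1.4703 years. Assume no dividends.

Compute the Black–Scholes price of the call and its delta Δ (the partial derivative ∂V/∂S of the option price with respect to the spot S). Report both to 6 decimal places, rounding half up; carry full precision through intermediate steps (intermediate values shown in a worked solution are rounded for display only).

price = 58.466791
Δ = 0.703362

σ√T = 0.3789·√1.4703 = 0.459439
d₁ = (ln(S/K) + (r+σ²/2)T) / (σ√T) = (ln(240.86/224.84) + (0.0483+0.3789²/2)·1.4703) / 0.459439 = (0.068827 + 0.176557) / 0.459439 = 0.534096
d₂ = d₁ − σ√T = 0.534096 − 0.459439 = 0.074657
e^{−rT} = e^{−0.0483·1.4703} = 0.931447
N(d₁) = 0.703362,  N(d₂) = 0.529756
Call price V = S·N(d₁) − K·e^{−rT}·N(d₂) = 169.411858 − 110.945067 = 58.466791
Δ = N(d₁) = 0.703362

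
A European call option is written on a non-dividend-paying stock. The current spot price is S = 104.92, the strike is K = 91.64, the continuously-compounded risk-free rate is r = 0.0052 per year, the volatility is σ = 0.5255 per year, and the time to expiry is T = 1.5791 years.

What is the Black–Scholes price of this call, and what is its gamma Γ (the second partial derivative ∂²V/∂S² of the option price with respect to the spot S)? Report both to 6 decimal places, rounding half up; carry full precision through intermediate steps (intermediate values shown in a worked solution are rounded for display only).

price = 32.919679
Γ = 0.004956

σ√T = 0.5255·√1.5791 = 0.660355
d₁ = (ln(S/K) + (r+σ²/2)T) / (σ√T) = (ln(104.92/91.64) + (0.0052+0.5255²/2)·1.5791) / 0.660355 = (0.135330 + 0.226246) / 0.660355 = 0.547548
d₂ = d₁ − σ√T = 0.547548 − 0.660355 = -0.112807
e^{−rT} = e^{−0.0052·1.5791} = 0.991822
N(d₁) = 0.707999,  N(d₂) = 0.455092
Call price V = S·N(d₁) − K·e^{−rT}·N(d₂) = 74.283235 − 41.363556 = 32.919679
φ(d₁) = (1/√(2π))·e^{−d₁²/2} = 0.343406
Γ = φ(d₁) / (S·σ·√T) = 0.004956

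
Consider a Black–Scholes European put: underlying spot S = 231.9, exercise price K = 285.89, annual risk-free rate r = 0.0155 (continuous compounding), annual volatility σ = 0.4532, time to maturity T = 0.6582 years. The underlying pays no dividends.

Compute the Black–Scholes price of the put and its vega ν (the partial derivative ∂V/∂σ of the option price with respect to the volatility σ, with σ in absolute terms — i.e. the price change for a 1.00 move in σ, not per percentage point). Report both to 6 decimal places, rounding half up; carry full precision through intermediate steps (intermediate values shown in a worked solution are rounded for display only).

price = 68.387698
ν = 70.406346

σ√T = 0.4532·√0.6582 = 0.367679
d₁ = (ln(S/K) + (r+σ²/2)T) / (σ√T) = (ln(231.9/285.89) + (0.0155+0.4532²/2)·0.6582) / 0.367679 = (-0.209301 + 0.077796) / 0.367679 = -0.357662
d₂ = d₁ − σ√T = -0.357662 − 0.367679 = -0.725341
e^{−rT} = e^{−0.0155·0.6582} = 0.989850
N(−d₁) = 0.639702,  N(−d₂) = 0.765879
Put price V = K·e^{−rT}·N(−d₂) − S·N(−d₁) = 216.734569 − 148.346871 = 68.387698
φ(d₁) = (1/√(2π))·e^{−d₁²/2} = 0.374224
ν = S·φ(d₁)·√T = 70.406346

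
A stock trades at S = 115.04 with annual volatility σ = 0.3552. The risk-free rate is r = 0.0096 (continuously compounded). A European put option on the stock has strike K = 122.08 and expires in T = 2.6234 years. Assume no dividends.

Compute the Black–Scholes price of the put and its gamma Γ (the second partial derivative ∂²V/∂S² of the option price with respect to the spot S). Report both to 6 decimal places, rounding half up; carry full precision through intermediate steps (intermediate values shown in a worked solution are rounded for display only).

price = 28.544698
Γ = 0.005873

σ√T = 0.3552·√2.6234 = 0.575314
d₁ = (ln(S/K) + (r+σ²/2)T) / (σ√T) = (ln(115.04/122.08) + (0.0096+0.3552²/2)·2.6234) / 0.575314 = (-0.059397 + 0.190678) / 0.575314 = 0.228191
d₂ = d₁ − σ√T = 0.228191 − 0.575314 = -0.347124
e^{−rT} = e^{−0.0096·2.6234} = 0.975130
N(−d₁) = 0.409749,  N(−d₂) = 0.635751
Put price V = K·e^{−rT}·N(−d₂) − S·N(−d₁) = 75.682232 − 47.137533 = 28.544698
φ(d₁) = (1/√(2π))·e^{−d₁²/2} = 0.388690
Γ = φ(d₁) / (S·σ·√T) = 0.005873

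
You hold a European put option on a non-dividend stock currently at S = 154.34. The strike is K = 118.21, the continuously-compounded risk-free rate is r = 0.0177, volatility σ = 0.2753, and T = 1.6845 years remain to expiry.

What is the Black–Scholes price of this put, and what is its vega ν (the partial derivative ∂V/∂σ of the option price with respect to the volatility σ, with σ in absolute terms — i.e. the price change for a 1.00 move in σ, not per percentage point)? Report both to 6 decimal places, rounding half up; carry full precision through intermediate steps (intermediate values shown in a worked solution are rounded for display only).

price = 5.369674
ν = 48.058322

σ√T = 0.2753·√1.6845 = 0.357307
d₁ = (ln(S/K) + (r+σ²/2)T) / (σ√T) = (ln(154.34/118.21) + (0.0177+0.2753²/2)·1.6845) / 0.357307 = (0.266695 + 0.093650) / 0.357307 = 1.008502
d₂ = d₁ − σ√T = 1.008502 − 0.357307 = 0.651195
e^{−rT} = e^{−0.0177·1.6845} = 0.970624
N(−d₁) = 0.156607,  N(−d₂) = 0.257460
Put price V = K·e^{−rT}·N(−d₂) − S·N(−d₁) = 29.540349 − 24.170675 = 5.369674
φ(d₁) = (1/√(2π))·e^{−d₁²/2} = 0.239913
ν = S·φ(d₁)·√T = 48.058322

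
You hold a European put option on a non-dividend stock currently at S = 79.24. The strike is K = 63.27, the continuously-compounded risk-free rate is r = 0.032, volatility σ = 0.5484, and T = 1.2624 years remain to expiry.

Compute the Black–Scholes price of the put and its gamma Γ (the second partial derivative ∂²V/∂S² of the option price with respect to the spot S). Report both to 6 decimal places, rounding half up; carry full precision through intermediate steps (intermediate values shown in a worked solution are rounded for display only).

σ√T = 0.5484·√1.2624 = 0.616163
d₁ = (ln(S/K) + (r+σ²/2)T) / (σ√T) = (ln(79.24/63.27) + (0.032+0.5484²/2)·1.2624) / 0.616163 = (0.225070 + 0.230226) / 0.616163 = 0.738920
d₂ = d₁ − σ√T = 0.738920 − 0.616163 = 0.122756
e^{−rT} = e^{−0.032·1.2624} = 0.960408
N(−d₁) = 0.229978,  N(−d₂) = 0.451150
Put price V = K·e^{−rT}·N(−d₂) − S·N(−d₁) = 27.414143 − 18.223442 = 9.190701
φ(d₁) = (1/√(2π))·e^{−d₁²/2} = 0.303632
Γ = φ(d₁) / (S·σ·√T) = 0.006219

price = 9.190701
Γ = 0.006219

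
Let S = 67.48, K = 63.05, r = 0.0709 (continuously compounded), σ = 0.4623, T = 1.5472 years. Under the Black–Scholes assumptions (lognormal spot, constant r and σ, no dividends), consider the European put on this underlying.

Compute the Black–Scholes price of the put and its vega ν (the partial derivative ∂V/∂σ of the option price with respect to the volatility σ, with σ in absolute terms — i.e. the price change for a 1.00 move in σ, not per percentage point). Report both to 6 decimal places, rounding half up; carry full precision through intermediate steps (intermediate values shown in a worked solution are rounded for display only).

price = 9.180661
ν = 28.030383

σ√T = 0.4623·√1.5472 = 0.575039
d₁ = (ln(S/K) + (r+σ²/2)T) / (σ√T) = (ln(67.48/63.05) + (0.0709+0.4623²/2)·1.5472) / 0.575039 = (0.067903 + 0.275031) / 0.575039 = 0.596368
d₂ = d₁ − σ√T = 0.596368 − 0.575039 = 0.021329
e^{−rT} = e^{−0.0709·1.5472} = 0.896106
N(−d₁) = 0.275465,  N(−d₂) = 0.491492
Put price V = K·e^{−rT}·N(−d₂) − S·N(−d₁) = 27.769029 − 18.588368 = 9.180661
φ(d₁) = (1/√(2π))·e^{−d₁²/2} = 0.333949
ν = S·φ(d₁)·√T = 28.030383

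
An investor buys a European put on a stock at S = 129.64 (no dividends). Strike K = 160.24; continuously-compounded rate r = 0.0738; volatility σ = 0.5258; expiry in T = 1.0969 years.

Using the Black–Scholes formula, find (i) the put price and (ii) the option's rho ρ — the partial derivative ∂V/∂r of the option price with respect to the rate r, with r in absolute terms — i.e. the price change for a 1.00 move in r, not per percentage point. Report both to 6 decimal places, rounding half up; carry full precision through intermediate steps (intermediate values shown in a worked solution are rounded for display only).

price = 39.986768
ρ = -112.833925

σ√T = 0.5258·√1.0969 = 0.550686
d₁ = (ln(S/K) + (r+σ²/2)T) / (σ√T) = (ln(129.64/160.24) + (0.0738+0.5258²/2)·1.0969) / 0.550686 = (-0.211911 + 0.232579) / 0.550686 = 0.037530
d₂ = d₁ − σ√T = 0.037530 − 0.550686 = -0.513156
e^{−rT} = e^{−0.0738·1.0969} = 0.922239
N(−d₁) = 0.485031,  N(−d₂) = 0.696079
Put price V = K·e^{−rT}·N(−d₂) − S·N(−d₁) = 102.866191 − 62.879424 = 39.986768
ρ = −K·T·e^{−rT}·N(−d₂) = -112.833925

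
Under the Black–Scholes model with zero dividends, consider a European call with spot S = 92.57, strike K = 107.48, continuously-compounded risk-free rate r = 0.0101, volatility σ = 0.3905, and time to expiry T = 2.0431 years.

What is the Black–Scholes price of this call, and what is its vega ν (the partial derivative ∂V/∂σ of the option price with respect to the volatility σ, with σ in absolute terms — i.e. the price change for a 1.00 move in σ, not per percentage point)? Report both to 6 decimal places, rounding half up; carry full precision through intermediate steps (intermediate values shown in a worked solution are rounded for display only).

σ√T = 0.3905·√2.0431 = 0.558169
d₁ = (ln(S/K) + (r+σ²/2)T) / (σ√T) = (ln(92.57/107.48) + (0.0101+0.3905²/2)·2.0431) / 0.558169 = (-0.149340 + 0.176412) / 0.558169 = 0.048502
d₂ = d₁ − σ√T = 0.048502 − 0.558169 = -0.509668
e^{−rT} = e^{−0.0101·2.0431} = 0.979576
N(d₁) = 0.519342,  N(d₂) = 0.305142
Call price V = S·N(d₁) − K·e^{−rT}·N(d₂) = 48.075464 − 32.126845 = 15.948619
φ(d₁) = (1/√(2π))·e^{−d₁²/2} = 0.398473
ν = S·φ(d₁)·√T = 52.724725

price = 15.948619
ν = 52.724725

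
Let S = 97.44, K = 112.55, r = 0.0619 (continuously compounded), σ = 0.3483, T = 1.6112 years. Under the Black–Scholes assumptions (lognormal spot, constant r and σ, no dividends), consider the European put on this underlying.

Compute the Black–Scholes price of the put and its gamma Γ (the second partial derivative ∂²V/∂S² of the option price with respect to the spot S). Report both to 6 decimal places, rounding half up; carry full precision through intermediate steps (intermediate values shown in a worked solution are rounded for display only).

σ√T = 0.3483·√1.6112 = 0.442108
d₁ = (ln(S/K) + (r+σ²/2)T) / (σ√T) = (ln(97.44/112.55) + (0.0619+0.3483²/2)·1.6112) / 0.442108 = (-0.144161 + 0.197463) / 0.442108 = 0.120564
d₂ = d₁ − σ√T = 0.120564 − 0.442108 = -0.321544
e^{−rT} = e^{−0.0619·1.6112} = 0.905079
N(−d₁) = 0.452018,  N(−d₂) = 0.626101
Put price V = K·e^{−rT}·N(−d₂) − S·N(−d₁) = 63.778785 − 44.044662 = 19.734123
φ(d₁) = (1/√(2π))·e^{−d₁²/2} = 0.396053
Γ = φ(d₁) / (S·σ·√T) = 0.009194

price = 19.734123
Γ = 0.009194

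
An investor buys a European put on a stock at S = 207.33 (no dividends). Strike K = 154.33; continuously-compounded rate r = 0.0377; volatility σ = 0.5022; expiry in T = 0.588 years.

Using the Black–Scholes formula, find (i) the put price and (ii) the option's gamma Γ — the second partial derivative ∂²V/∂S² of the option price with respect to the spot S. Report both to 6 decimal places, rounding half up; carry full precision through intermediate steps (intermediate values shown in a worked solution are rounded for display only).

price = 7.759792
Γ = 0.002980

σ√T = 0.5022·√0.588 = 0.385093
d₁ = (ln(S/K) + (r+σ²/2)T) / (σ√T) = (ln(207.33/154.33) + (0.0377+0.5022²/2)·0.588) / 0.385093 = (0.295219 + 0.096316) / 0.385093 = 1.016727
d₂ = d₁ − σ√T = 1.016727 − 0.385093 = 0.631635
e^{−rT} = e^{−0.0377·0.588} = 0.978076
N(−d₁) = 0.154642,  N(−d₂) = 0.263813
Put price V = K·e^{−rT}·N(−d₂) − S·N(−d₁) = 39.821626 − 32.061835 = 7.759792
φ(d₁) = (1/√(2π))·e^{−d₁²/2} = 0.237924
Γ = φ(d₁) / (S·σ·√T) = 0.002980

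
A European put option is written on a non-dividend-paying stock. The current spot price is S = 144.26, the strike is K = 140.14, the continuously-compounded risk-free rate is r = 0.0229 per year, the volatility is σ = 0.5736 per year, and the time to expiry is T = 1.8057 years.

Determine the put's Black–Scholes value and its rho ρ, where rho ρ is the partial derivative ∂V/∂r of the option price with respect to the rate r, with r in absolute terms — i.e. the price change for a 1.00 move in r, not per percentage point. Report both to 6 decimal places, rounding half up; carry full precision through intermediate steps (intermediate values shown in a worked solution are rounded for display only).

σ√T = 0.5736·√1.8057 = 0.770783
d₁ = (ln(S/K) + (r+σ²/2)T) / (σ√T) = (ln(144.26/140.14) + (0.0229+0.5736²/2)·1.8057) / 0.770783 = (0.028975 + 0.338403) / 0.770783 = 0.476631
d₂ = d₁ − σ√T = 0.476631 − 0.770783 = -0.294152
e^{−rT} = e^{−0.0229·1.8057} = 0.959493
N(−d₁) = 0.316813,  N(−d₂) = 0.615679
Put price V = K·e^{−rT}·N(−d₂) − S·N(−d₁) = 82.786245 − 45.703372 = 37.082873
ρ = −K·T·e^{−rT}·N(−d₂) = -149.487123

price = 37.082873
ρ = -149.487123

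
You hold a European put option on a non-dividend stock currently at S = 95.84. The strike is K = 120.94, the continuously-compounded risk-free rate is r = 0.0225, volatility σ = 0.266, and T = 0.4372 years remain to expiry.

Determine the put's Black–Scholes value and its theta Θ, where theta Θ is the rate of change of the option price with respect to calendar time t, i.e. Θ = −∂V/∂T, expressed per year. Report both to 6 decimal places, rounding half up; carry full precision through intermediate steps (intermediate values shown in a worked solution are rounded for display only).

price = 24.834272
Θ = -1.381591

σ√T = 0.266·√0.4372 = 0.175882
d₁ = (ln(S/K) + (r+σ²/2)T) / (σ√T) = (ln(95.84/120.94) + (0.0225+0.266²/2)·0.4372) / 0.175882 = (-0.232614 + 0.025304) / 0.175882 = -1.178688
d₂ = d₁ − σ√T = -1.178688 − 0.175882 = -1.354570
e^{−rT} = e^{−0.0225·0.4372} = 0.990211
N(−d₁) = 0.880739,  N(−d₂) = 0.912223
Put price V = K·e^{−rT}·N(−d₂) − S·N(−d₁) = 109.244278 − 84.410005 = 24.834272
φ(d₁) = (1/√(2π))·e^{−d₁²/2} = 0.199171
Θ = −S·φ(d₁)·σ/(2√T) + r·K·e^{−rT}·N(−d₂) = −3.839588 + 2.457996 = -1.381591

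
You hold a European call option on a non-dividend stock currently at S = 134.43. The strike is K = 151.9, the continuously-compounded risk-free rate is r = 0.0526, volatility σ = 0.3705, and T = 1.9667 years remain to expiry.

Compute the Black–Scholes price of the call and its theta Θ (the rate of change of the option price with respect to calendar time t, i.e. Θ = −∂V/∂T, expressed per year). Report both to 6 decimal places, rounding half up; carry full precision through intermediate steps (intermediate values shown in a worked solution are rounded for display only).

σ√T = 0.3705·√1.9667 = 0.519586
d₁ = (ln(S/K) + (r+σ²/2)T) / (σ√T) = (ln(134.43/151.9) + (0.0526+0.3705²/2)·1.9667) / 0.519586 = (-0.122179 + 0.238433) / 0.519586 = 0.223744
d₂ = d₁ − σ√T = 0.223744 − 0.519586 = -0.295842
e^{−rT} = e^{−0.0526·1.9667} = 0.901723
N(d₁) = 0.588522,  N(d₂) = 0.383676
Call price V = S·N(d₁) − K·e^{−rT}·N(d₂) = 79.114991 − 52.552673 = 26.562318
φ(d₁) = (1/√(2π))·e^{−d₁²/2} = 0.389080
Θ = −S·φ(d₁)·σ/(2√T) − r·K·e^{−rT}·N(d₂) = −6.909151 − 2.764271 = -9.673422

price = 26.562318
Θ = -9.673422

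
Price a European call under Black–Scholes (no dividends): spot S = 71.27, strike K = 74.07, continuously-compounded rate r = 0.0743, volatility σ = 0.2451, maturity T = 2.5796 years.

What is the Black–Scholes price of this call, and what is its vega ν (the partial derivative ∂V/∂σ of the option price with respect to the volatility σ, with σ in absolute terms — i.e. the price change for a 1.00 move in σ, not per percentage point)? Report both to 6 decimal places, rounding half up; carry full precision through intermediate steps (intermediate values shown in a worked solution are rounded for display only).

σ√T = 0.2451·√2.5796 = 0.393658
d₁ = (ln(S/K) + (r+σ²/2)T) / (σ√T) = (ln(71.27/74.07) + (0.0743+0.2451²/2)·2.5796) / 0.393658 = (-0.038535 + 0.269148) / 0.393658 = 0.585819
d₂ = d₁ − σ√T = 0.585819 − 0.393658 = 0.192161
e^{−rT} = e^{−0.0743·2.5796} = 0.825584
N(d₁) = 0.721001,  N(d₂) = 0.576192
Call price V = S·N(d₁) − K·e^{−rT}·N(d₂) = 51.385776 − 35.234713 = 16.151063
φ(d₁) = (1/√(2π))·e^{−d₁²/2} = 0.336038
ν = S·φ(d₁)·√T = 38.465513

price = 16.151063
ν = 38.465513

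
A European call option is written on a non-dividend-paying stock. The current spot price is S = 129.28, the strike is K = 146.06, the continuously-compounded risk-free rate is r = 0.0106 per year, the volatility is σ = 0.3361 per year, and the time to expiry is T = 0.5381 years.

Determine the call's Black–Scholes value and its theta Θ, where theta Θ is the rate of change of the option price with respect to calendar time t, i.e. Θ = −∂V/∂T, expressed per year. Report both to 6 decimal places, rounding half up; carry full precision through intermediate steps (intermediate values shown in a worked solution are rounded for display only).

σ√T = 0.3361·√0.5381 = 0.246547
d₁ = (ln(S/K) + (r+σ²/2)T) / (σ√T) = (ln(129.28/146.06) + (0.0106+0.3361²/2)·0.5381) / 0.246547 = (-0.122037 + 0.036097) / 0.246547 = -0.348575
d₂ = d₁ − σ√T = -0.348575 − 0.246547 = -0.595123
e^{−rT} = e^{−0.0106·0.5381} = 0.994312
N(d₁) = 0.363704,  N(d₂) = 0.275881
Call price V = S·N(d₁) − K·e^{−rT}·N(d₂) = 47.019657 − 40.065959 = 6.953697
φ(d₁) = (1/√(2π))·e^{−d₁²/2} = 0.375427
Θ = −S·φ(d₁)·σ/(2√T) − r·K·e^{−rT}·N(d₂) = −11.118955 − 0.424699 = -11.543655

price = 6.953697
Θ = -11.543655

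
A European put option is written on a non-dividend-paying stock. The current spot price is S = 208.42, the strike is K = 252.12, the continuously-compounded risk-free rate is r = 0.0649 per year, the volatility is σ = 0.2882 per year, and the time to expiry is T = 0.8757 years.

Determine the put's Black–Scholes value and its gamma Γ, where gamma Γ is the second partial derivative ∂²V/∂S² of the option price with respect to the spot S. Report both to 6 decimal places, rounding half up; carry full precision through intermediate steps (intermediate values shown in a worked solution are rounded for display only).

σ√T = 0.2882·√0.8757 = 0.269694
d₁ = (ln(S/K) + (r+σ²/2)T) / (σ√T) = (ln(208.42/252.12) + (0.0649+0.2882²/2)·0.8757) / 0.269694 = (-0.190350 + 0.093200) / 0.269694 = -0.360221
d₂ = d₁ − σ√T = -0.360221 − 0.269694 = -0.629915
e^{−rT} = e^{−0.0649·0.8757} = 0.944752
N(−d₁) = 0.640659,  N(−d₂) = 0.735625
Put price V = K·e^{−rT}·N(−d₂) − S·N(−d₁) = 175.219121 − 133.526147 = 41.692975
φ(d₁) = (1/√(2π))·e^{−d₁²/2} = 0.373881
Γ = φ(d₁) / (S·σ·√T) = 0.006652

price = 41.692975
Γ = 0.006652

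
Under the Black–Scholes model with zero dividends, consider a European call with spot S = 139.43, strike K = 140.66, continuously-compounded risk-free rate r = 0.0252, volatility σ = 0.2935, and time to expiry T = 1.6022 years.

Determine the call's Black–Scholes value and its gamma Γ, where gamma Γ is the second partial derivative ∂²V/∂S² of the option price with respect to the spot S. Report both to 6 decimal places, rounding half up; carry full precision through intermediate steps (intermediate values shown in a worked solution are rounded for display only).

price = 22.467455
Γ = 0.007424

σ√T = 0.2935·√1.6022 = 0.371507
d₁ = (ln(S/K) + (r+σ²/2)T) / (σ√T) = (ln(139.43/140.66) + (0.0252+0.2935²/2)·1.6022) / 0.371507 = (-0.008783 + 0.109384) / 0.371507 = 0.270792
d₂ = d₁ − σ√T = 0.270792 − 0.371507 = -0.100714
e^{−rT} = e^{−0.0252·1.6022} = 0.960429
N(d₁) = 0.606725,  N(d₂) = 0.459889
Call price V = S·N(d₁) − K·e^{−rT}·N(d₂) = 84.595603 − 62.128149 = 22.467455
φ(d₁) = (1/√(2π))·e^{−d₁²/2} = 0.384580
Γ = φ(d₁) / (S·σ·√T) = 0.007424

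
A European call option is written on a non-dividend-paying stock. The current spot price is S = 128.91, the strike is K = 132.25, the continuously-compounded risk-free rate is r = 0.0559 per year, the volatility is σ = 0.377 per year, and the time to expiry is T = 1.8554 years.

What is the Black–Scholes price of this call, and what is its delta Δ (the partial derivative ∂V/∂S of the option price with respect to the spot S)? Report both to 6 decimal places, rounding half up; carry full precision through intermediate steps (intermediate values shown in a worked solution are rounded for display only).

price = 30.268829
Δ = 0.658701

σ√T = 0.377·√1.8554 = 0.513523
d₁ = (ln(S/K) + (r+σ²/2)T) / (σ√T) = (ln(128.91/132.25) + (0.0559+0.377²/2)·1.8554) / 0.513523 = (-0.025580 + 0.235570) / 0.513523 = 0.408921
d₂ = d₁ − σ√T = 0.408921 − 0.513523 = -0.104602
e^{−rT} = e^{−0.0559·1.8554} = 0.901481
N(d₁) = 0.658701,  N(d₂) = 0.458346
Call price V = S·N(d₁) − K·e^{−rT}·N(d₂) = 84.913160 − 54.644331 = 30.268829
Δ = N(d₁) = 0.658701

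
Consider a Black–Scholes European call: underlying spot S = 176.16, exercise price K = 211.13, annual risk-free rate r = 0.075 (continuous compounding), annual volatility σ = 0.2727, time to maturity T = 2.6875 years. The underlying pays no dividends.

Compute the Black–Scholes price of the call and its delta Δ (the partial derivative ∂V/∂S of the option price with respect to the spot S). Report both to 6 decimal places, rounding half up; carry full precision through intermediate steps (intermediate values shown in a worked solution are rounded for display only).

σ√T = 0.2727·√2.6875 = 0.447053
d₁ = (ln(S/K) + (r+σ²/2)T) / (σ√T) = (ln(176.16/211.13) + (0.075+0.2727²/2)·2.6875) / 0.447053 = (-0.181081 + 0.301491) / 0.447053 = 0.269340
d₂ = d₁ − σ√T = 0.269340 − 0.447053 = -0.177713
e^{−rT} = e^{−0.075·2.6875} = 0.817452
N(d₁) = 0.606166,  N(d₂) = 0.429474
Call price V = S·N(d₁) − K·e^{−rT}·N(d₂) = 106.782216 − 74.122403 = 32.659813
Δ = N(d₁) = 0.606166

price = 32.659813
Δ = 0.606166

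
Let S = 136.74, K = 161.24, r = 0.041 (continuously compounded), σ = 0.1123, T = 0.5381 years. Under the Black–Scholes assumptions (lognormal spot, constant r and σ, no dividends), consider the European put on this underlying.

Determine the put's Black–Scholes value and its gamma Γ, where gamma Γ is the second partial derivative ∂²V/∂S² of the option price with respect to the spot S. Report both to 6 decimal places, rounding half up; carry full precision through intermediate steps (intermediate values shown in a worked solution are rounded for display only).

price = 21.185652
Γ = 0.008468

σ√T = 0.1123·√0.5381 = 0.082378
d₁ = (ln(S/K) + (r+σ²/2)T) / (σ√T) = (ln(136.74/161.24) + (0.041+0.1123²/2)·0.5381) / 0.082378 = (-0.164813 + 0.025455) / 0.082378 = -1.691683
d₂ = d₁ − σ√T = -1.691683 − 0.082378 = -1.774061
e^{−rT} = e^{−0.041·0.5381} = 0.978179
N(−d₁) = 0.954647,  N(−d₂) = 0.961973
Put price V = K·e^{−rT}·N(−d₂) − S·N(−d₁) = 151.724052 − 130.538400 = 21.185652
φ(d₁) = (1/√(2π))·e^{−d₁²/2} = 0.095385
Γ = φ(d₁) / (S·σ·√T) = 0.008468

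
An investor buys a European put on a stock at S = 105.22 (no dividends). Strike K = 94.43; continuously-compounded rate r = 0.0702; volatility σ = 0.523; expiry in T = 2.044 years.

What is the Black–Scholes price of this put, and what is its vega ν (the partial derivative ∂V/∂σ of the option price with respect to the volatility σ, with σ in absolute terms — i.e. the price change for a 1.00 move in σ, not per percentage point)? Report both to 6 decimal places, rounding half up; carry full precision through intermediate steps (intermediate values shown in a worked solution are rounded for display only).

price = 17.002716
ν = 46.627548

σ√T = 0.523·√2.044 = 0.747725
d₁ = (ln(S/K) + (r+σ²/2)T) / (σ√T) = (ln(105.22/94.43) + (0.0702+0.523²/2)·2.044) / 0.747725 = (0.108195 + 0.423035) / 0.747725 = 0.710461
d₂ = d₁ − σ√T = 0.710461 − 0.747725 = -0.037264
e^{−rT} = e^{−0.0702·2.044} = 0.866331
N(−d₁) = 0.238709,  N(−d₂) = 0.514863
Put price V = K·e^{−rT}·N(−d₂) − S·N(−d₁) = 42.119681 − 25.116965 = 17.002716
φ(d₁) = (1/√(2π))·e^{−d₁²/2} = 0.309959
ν = S·φ(d₁)·√T = 46.627548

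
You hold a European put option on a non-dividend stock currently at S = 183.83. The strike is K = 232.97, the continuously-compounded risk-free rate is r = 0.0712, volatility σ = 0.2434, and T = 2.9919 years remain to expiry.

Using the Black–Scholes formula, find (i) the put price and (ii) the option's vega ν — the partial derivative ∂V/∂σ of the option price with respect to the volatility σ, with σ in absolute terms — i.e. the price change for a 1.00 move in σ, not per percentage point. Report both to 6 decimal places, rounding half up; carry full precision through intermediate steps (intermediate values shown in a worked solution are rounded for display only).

σ√T = 0.2434·√2.9919 = 0.421012
d₁ = (ln(S/K) + (r+σ²/2)T) / (σ√T) = (ln(183.83/232.97) + (0.0712+0.2434²/2)·2.9919) / 0.421012 = (-0.236898 + 0.301649) / 0.421012 = 0.153797
d₂ = d₁ − σ√T = 0.153797 − 0.421012 = -0.267214
e^{−rT} = e^{−0.0712·2.9919} = 0.808137
N(−d₁) = 0.438885,  N(−d₂) = 0.605348
Put price V = K·e^{−rT}·N(−d₂) − S·N(−d₁) = 113.969924 − 80.680197 = 33.289727
φ(d₁) = (1/√(2π))·e^{−d₁²/2} = 0.394252
ν = S·φ(d₁)·√T = 125.361356

price = 33.289727
ν = 125.361356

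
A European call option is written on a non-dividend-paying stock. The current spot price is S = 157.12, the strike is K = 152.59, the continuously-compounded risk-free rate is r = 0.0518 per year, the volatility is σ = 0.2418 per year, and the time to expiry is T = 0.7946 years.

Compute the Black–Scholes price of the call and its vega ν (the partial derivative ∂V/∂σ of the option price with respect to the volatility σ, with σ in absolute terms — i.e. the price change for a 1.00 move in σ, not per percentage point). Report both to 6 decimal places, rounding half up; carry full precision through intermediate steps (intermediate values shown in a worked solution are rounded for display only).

price = 19.053541
ν = 50.842589

σ√T = 0.2418·√0.7946 = 0.215541
d₁ = (ln(S/K) + (r+σ²/2)T) / (σ√T) = (ln(157.12/152.59) + (0.0518+0.2418²/2)·0.7946) / 0.215541 = (0.029255 + 0.064389) / 0.215541 = 0.434462
d₂ = d₁ − σ√T = 0.434462 − 0.215541 = 0.218921
e^{−rT} = e^{−0.0518·0.7946} = 0.959675
N(d₁) = 0.668024,  N(d₂) = 0.586644
Call price V = S·N(d₁) − K·e^{−rT}·N(d₂) = 104.959867 − 85.906326 = 19.053541
φ(d₁) = (1/√(2π))·e^{−d₁²/2} = 0.363013
ν = S·φ(d₁)·√T = 50.842589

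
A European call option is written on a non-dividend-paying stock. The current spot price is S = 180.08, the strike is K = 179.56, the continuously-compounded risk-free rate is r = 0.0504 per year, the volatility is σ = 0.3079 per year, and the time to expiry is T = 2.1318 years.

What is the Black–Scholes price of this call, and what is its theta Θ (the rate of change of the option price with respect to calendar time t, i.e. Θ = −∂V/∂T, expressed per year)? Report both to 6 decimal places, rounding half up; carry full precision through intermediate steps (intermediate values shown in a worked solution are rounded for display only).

σ√T = 0.3079·√2.1318 = 0.449555
d₁ = (ln(S/K) + (r+σ²/2)T) / (σ√T) = (ln(180.08/179.56) + (0.0504+0.3079²/2)·2.1318) / 0.449555 = (0.002892 + 0.208493) / 0.449555 = 0.470208
d₂ = d₁ − σ√T = 0.470208 − 0.449555 = 0.020653
e^{−rT} = e^{−0.0504·2.1318} = 0.898128
N(d₁) = 0.680897,  N(d₂) = 0.508239
Call price V = S·N(d₁) − K·e^{−rT}·N(d₂) = 122.615893 − 81.962571 = 40.653322
φ(d₁) = (1/√(2π))·e^{−d₁²/2} = 0.357190
Θ = −S·φ(d₁)·σ/(2√T) − r·K·e^{−rT}·N(d₂) = −6.782218 − 4.130914 = -10.913131

price = 40.653322
Θ = -10.913131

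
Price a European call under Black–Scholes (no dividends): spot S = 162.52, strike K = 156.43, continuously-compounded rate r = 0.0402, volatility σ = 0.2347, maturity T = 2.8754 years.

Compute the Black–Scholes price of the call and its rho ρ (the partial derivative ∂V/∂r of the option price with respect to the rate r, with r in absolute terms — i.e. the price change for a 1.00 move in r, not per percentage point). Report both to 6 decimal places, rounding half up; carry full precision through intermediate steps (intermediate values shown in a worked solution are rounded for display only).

price = 37.118521
ρ = 230.134742

σ√T = 0.2347·√2.8754 = 0.397981
d₁ = (ln(S/K) + (r+σ²/2)T) / (σ√T) = (ln(162.52/156.43) + (0.0402+0.2347²/2)·2.8754) / 0.397981 = (0.038192 + 0.194785) / 0.397981 = 0.585400
d₂ = d₁ − σ√T = 0.585400 − 0.397981 = 0.187419
e^{−rT} = e^{−0.0402·2.8754} = 0.890839
N(d₁) = 0.720861,  N(d₂) = 0.574334
Call price V = S·N(d₁) − K·e^{−rT}·N(d₂) = 117.154253 − 80.035731 = 37.118521
ρ = K·T·e^{−rT}·N(d₂) = 230.134742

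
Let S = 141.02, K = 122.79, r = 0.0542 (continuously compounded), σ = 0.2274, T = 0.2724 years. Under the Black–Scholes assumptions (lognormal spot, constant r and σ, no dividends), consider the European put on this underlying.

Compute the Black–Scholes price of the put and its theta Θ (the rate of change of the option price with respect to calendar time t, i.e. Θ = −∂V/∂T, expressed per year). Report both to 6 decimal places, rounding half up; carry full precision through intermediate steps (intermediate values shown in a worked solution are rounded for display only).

σ√T = 0.2274·√0.2724 = 0.118685
d₁ = (ln(S/K) + (r+σ²/2)T) / (σ√T) = (ln(141.02/122.79) + (0.0542+0.2274²/2)·0.2724) / 0.118685 = (0.138426 + 0.021807) / 0.118685 = 1.350077
d₂ = d₁ − σ√T = 1.350077 − 0.118685 = 1.231393
e^{−rT} = e^{−0.0542·0.2724} = 0.985344
N(−d₁) = 0.088496,  N(−d₂) = 0.109088
Put price V = K·e^{−rT}·N(−d₂) − S·N(−d₁) = 13.198608 − 12.479653 = 0.718955
φ(d₁) = (1/√(2π))·e^{−d₁²/2} = 0.160367
Θ = −S·φ(d₁)·σ/(2√T) + r·K·e^{−rT}·N(−d₂) = −4.926649 + 0.715365 = -4.211284

price = 0.718955
Θ = -4.211284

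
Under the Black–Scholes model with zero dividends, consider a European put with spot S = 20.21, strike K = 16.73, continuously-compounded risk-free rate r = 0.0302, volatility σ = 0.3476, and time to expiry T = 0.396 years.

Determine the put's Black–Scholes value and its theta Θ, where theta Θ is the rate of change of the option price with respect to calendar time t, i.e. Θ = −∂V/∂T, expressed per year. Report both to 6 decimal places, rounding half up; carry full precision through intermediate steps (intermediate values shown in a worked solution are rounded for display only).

price = 0.386610
Θ = -1.208416

σ√T = 0.3476·√0.396 = 0.218740
d₁ = (ln(S/K) + (r+σ²/2)T) / (σ√T) = (ln(20.21/16.73) + (0.0302+0.3476²/2)·0.396) / 0.218740 = (0.188974 + 0.035883) / 0.218740 = 1.027965
d₂ = d₁ − σ√T = 1.027965 − 0.218740 = 0.809226
e^{−rT} = e^{−0.0302·0.396} = 0.988112
N(−d₁) = 0.151983,  N(−d₂) = 0.209193
Put price V = K·e^{−rT}·N(−d₂) − S·N(−d₁) = 3.458187 − 3.071577 = 0.386610
φ(d₁) = (1/√(2π))·e^{−d₁²/2} = 0.235206
Θ = −S·φ(d₁)·σ/(2√T) + r·K·e^{−rT}·N(−d₂) = −1.312854 + 0.104437 = -1.208416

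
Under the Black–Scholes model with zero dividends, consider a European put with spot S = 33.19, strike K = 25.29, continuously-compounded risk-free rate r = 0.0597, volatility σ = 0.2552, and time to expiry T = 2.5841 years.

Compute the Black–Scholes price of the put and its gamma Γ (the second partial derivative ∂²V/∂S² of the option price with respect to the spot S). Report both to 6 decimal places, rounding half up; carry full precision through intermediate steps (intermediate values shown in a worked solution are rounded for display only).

σ√T = 0.2552·√2.5841 = 0.410237
d₁ = (ln(S/K) + (r+σ²/2)T) / (σ√T) = (ln(33.19/25.29) + (0.0597+0.2552²/2)·2.5841) / 0.410237 = (0.271840 + 0.238418) / 0.410237 = 1.243811
d₂ = d₁ − σ√T = 1.243811 − 0.410237 = 0.833573
e^{−rT} = e^{−0.0597·2.5841} = 0.857040
N(−d₁) = 0.106785,  N(−d₂) = 0.202261
Put price V = K·e^{−rT}·N(−d₂) − S·N(−d₁) = 4.383909 − 3.544182 = 0.839727
φ(d₁) = (1/√(2π))·e^{−d₁²/2} = 0.184064
Γ = φ(d₁) / (S·σ·√T) = 0.013518

price = 0.839727
Γ = 0.013518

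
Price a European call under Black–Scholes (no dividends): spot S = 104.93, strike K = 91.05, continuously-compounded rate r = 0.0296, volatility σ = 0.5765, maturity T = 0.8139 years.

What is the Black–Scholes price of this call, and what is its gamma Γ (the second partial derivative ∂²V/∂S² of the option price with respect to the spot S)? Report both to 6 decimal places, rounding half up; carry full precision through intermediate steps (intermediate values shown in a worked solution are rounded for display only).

price = 28.884999
Γ = 0.006181

σ√T = 0.5765·√0.8139 = 0.520098
d₁ = (ln(S/K) + (r+σ²/2)T) / (σ√T) = (ln(104.93/91.05) + (0.0296+0.5765²/2)·0.8139) / 0.520098 = (0.141885 + 0.159342) / 0.520098 = 0.579174
d₂ = d₁ − σ√T = 0.579174 − 0.520098 = 0.059076
e^{−rT} = e^{−0.0296·0.8139} = 0.976196
N(d₁) = 0.718764,  N(d₂) = 0.523554
Call price V = S·N(d₁) − K·e^{−rT}·N(d₂) = 75.419908 − 46.534909 = 28.884999
φ(d₁) = (1/√(2π))·e^{−d₁²/2} = 0.337341
Γ = φ(d₁) / (S·σ·√T) = 0.006181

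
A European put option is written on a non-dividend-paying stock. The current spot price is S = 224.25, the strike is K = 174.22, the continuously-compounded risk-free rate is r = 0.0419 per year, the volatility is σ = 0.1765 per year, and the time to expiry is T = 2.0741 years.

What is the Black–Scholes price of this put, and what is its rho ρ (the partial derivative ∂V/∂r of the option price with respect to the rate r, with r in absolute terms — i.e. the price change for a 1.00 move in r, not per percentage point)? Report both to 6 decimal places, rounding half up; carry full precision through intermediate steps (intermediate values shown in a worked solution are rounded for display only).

σ√T = 0.1765·√2.0741 = 0.254191
d₁ = (ln(S/K) + (r+σ²/2)T) / (σ√T) = (ln(224.25/174.22) + (0.0419+0.1765²/2)·2.0741) / 0.254191 = (0.252443 + 0.119211) / 0.254191 = 1.462107
d₂ = d₁ − σ√T = 1.462107 − 0.254191 = 1.207916
e^{−rT} = e^{−0.0419·2.0741} = 0.916764
N(−d₁) = 0.071856,  N(−d₂) = 0.113540
Put price V = K·e^{−rT}·N(−d₂) − S·N(−d₁) = 18.134421 − 16.113702 = 2.020719
ρ = −K·T·e^{−rT}·N(−d₂) = -37.612603

price = 2.020719
ρ = -37.612603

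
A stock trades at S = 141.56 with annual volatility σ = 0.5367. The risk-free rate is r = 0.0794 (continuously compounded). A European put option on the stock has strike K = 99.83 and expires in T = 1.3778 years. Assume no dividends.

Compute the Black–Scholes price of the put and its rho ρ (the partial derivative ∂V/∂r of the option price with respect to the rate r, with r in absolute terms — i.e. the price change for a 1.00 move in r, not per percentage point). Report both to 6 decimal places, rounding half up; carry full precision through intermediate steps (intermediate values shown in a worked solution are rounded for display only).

σ√T = 0.5367·√1.3778 = 0.629977
d₁ = (ln(S/K) + (r+σ²/2)T) / (σ√T) = (ln(141.56/99.83) + (0.0794+0.5367²/2)·1.3778) / 0.629977 = (0.349255 + 0.307833) / 0.629977 = 1.043035
d₂ = d₁ − σ√T = 1.043035 − 0.629977 = 0.413058
e^{−rT} = e^{−0.0794·1.3778} = 0.896374
N(−d₁) = 0.148466,  N(−d₂) = 0.339782
Put price V = K·e^{−rT}·N(−d₂) − S·N(−d₁) = 30.405426 − 21.016869 = 9.388557
ρ = −K·T·e^{−rT}·N(−d₂) = -41.892595

price = 9.388557
ρ = -41.892595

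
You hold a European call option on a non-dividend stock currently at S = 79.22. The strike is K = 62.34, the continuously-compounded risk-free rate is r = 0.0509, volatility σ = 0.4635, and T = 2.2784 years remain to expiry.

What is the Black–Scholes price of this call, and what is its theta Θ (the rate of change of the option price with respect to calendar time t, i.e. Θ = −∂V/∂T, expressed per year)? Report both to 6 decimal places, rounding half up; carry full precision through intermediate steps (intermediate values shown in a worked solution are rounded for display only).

σ√T = 0.4635·√2.2784 = 0.699624
d₁ = (ln(S/K) + (r+σ²/2)T) / (σ√T) = (ln(79.22/62.34) + (0.0509+0.4635²/2)·2.2784) / 0.699624 = (0.239626 + 0.360707) / 0.699624 = 0.858079
d₂ = d₁ − σ√T = 0.858079 − 0.699624 = 0.158455
e^{−rT} = e^{−0.0509·2.2784} = 0.890501
N(d₁) = 0.804576,  N(d₂) = 0.562951
Call price V = S·N(d₁) − K·e^{−rT}·N(d₂) = 63.738486 − 31.251583 = 32.486903
φ(d₁) = (1/√(2π))·e^{−d₁²/2} = 0.276073
Θ = −S·φ(d₁)·σ/(2√T) − r·K·e^{−rT}·N(d₂) = −3.357872 − 1.590706 = -4.948577

price = 32.486903
Θ = -4.948577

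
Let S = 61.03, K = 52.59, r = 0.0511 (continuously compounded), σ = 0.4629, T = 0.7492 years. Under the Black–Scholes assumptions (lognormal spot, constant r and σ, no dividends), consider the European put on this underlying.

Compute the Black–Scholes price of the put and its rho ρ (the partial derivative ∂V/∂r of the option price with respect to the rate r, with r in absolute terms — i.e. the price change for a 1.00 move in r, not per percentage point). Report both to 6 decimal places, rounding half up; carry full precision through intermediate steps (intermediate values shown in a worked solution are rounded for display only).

σ√T = 0.4629·√0.7492 = 0.400669
d₁ = (ln(S/K) + (r+σ²/2)T) / (σ√T) = (ln(61.03/52.59) + (0.0511+0.4629²/2)·0.7492) / 0.400669 = (0.148840 + 0.118552) / 0.400669 = 0.667362
d₂ = d₁ − σ√T = 0.667362 − 0.400669 = 0.266693
e^{−rT} = e^{−0.0511·0.7492} = 0.962439
N(−d₁) = 0.252270,  N(−d₂) = 0.394853
Put price V = K·e^{−rT}·N(−d₂) − S·N(−d₁) = 19.985349 − 15.396059 = 4.589290
ρ = −K·T·e^{−rT}·N(−d₂) = -14.973024

price = 4.589290
ρ = -14.973024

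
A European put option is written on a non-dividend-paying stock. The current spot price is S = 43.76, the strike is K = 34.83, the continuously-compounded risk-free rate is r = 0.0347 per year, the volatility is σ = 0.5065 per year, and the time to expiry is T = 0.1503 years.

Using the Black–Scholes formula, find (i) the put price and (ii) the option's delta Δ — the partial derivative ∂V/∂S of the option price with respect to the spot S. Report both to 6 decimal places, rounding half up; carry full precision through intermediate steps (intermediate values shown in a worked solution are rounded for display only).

σ√T = 0.5065·√0.1503 = 0.196363
d₁ = (ln(S/K) + (r+σ²/2)T) / (σ√T) = (ln(43.76/34.83) + (0.0347+0.5065²/2)·0.1503) / 0.196363 = (0.228241 + 0.024495) / 0.196363 = 1.287086
d₂ = d₁ − σ√T = 1.287086 − 0.196363 = 1.090723
e^{−rT} = e^{−0.0347·0.1503} = 0.994798
N(−d₁) = 0.099032,  N(−d₂) = 0.137697
Put price V = K·e^{−rT}·N(−d₂) − S·N(−d₁) = 4.771050 − 4.333648 = 0.437403
Δ = −N(−d₁) = -0.099032

price = 0.437403
Δ = -0.099032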